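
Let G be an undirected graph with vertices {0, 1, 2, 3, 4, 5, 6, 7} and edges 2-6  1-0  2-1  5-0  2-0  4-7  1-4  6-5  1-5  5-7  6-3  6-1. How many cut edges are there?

The edges on the cycle 2-6-1-2 are not bridges since each lies on that cycle.
But removing 3-6 disconnects 3 from 6 — this is a bridge.

1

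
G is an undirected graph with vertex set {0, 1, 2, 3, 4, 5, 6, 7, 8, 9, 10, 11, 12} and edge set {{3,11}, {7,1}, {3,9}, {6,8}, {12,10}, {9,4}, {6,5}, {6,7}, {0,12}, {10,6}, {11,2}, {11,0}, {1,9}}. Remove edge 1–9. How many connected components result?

1

1 and 9 are still connected via 1-7-6-10-12-0-11-3-9, so the component count stays at 1.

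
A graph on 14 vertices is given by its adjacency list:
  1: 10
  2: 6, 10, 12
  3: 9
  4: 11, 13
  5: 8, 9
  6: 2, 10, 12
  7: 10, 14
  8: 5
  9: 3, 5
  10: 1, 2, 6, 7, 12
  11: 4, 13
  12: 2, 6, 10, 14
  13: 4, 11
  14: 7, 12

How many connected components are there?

3

Starting from 4 we can reach 4, 11, 13. That is one component of size 3.
Starting from 3 we can reach 3, 5, 8, 9. That is one component of size 4.
Starting from 1 we can reach 1, 2, 6, 7, 10, 12, 14. That is one component of size 7.
Total: 3 components.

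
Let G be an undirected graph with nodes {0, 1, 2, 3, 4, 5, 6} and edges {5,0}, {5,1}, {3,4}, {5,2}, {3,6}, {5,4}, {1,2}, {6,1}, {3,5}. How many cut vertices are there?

1

Removing 5 increases the component count from 1 to 2, so 5 is a cut vertex.
By contrast removing 4 leaves 1 component; it is not a cut vertex. No other vertex is a cut vertex either.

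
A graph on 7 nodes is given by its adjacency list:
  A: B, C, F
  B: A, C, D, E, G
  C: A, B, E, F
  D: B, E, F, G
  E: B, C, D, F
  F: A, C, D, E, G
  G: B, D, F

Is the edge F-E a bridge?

No

After removing F-E, the path F-D-E still connects them, so the edge is not a bridge.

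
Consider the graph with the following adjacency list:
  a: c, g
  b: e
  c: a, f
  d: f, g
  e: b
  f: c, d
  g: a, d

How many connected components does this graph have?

Starting from b we can reach b, e. That is one component of size 2.
Starting from a we can reach a, c, d, f, g. That is one component of size 5.
Total: 2 components.

2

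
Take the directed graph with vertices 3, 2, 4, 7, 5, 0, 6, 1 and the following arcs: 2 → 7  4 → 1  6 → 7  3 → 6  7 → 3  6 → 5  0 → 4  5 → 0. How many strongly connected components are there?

6

{3, 6, 7} are all mutually reachable — one SCC of size 3.
{4} is an SCC by itself.
{1} is an SCC by itself.
{2} is an SCC by itself.
{5} is an SCC by itself.
(and 1 more singleton SCC)
That gives 6 strongly connected components.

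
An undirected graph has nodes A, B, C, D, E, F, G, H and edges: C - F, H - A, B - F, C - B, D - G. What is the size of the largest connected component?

E is isolated — a component by itself.
Starting from D we can reach D, G. That is one component of size 2.
Starting from A we can reach A, H. That is one component of size 2.
Starting from B we can reach B, C, F. That is one component of size 3.
The largest has 3 vertices.

3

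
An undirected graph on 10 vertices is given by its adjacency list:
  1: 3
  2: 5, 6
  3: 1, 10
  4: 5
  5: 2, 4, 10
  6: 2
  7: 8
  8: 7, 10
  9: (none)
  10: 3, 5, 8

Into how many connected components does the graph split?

2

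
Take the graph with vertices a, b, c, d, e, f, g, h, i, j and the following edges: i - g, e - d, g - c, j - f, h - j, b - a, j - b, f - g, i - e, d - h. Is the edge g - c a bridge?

Removing g - c leaves no path between g and c: the component count goes from 1 to 2. So it is a bridge.

Yes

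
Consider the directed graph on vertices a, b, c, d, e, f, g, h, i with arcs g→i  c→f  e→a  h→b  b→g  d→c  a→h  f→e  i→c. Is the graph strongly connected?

There is no directed path from f to d, so the graph is not strongly connected.

No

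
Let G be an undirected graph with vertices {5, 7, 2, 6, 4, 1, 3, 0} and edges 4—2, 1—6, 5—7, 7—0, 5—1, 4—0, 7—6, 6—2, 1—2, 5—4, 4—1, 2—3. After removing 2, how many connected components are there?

2

With 2 gone, the remaining components are: {3}; {0, 1, 4, 5, 6, 7}.
That is 2 components.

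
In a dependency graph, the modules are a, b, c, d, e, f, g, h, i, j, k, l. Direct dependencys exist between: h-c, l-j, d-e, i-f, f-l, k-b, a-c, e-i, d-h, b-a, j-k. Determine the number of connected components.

g is isolated — a component by itself.
Starting from a we can reach a, b, c, d, e, f, h, i, j, k, l. That is one component of size 11.
Total: 2 components.

2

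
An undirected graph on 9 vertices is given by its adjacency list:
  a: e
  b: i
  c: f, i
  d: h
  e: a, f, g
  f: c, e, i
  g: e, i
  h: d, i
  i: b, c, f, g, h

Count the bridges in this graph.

4

The edges on the cycle i-f-e-g-i are not bridges since each lies on that cycle.
But removing i-b disconnects i from b; removing i-h disconnects i from h; removing d-h disconnects d from h; removing e-a disconnects e from a — these are bridges.
That makes 4 bridges.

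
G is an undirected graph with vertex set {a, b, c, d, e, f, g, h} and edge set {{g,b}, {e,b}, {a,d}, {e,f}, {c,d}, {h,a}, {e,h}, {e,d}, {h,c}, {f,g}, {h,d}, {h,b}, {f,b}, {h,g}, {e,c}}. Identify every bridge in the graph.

The edges on the cycle e-h-a-d-c-e are not bridges since each lies on that cycle.
Every edge lies on some cycle, so there are no bridges.

none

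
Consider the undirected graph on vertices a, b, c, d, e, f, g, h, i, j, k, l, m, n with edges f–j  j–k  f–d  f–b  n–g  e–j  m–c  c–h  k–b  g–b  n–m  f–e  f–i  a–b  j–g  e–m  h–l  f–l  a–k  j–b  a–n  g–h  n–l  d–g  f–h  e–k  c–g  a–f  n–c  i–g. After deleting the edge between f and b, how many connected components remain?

f and b are still connected via f-a-b, so the component count stays at 1.

1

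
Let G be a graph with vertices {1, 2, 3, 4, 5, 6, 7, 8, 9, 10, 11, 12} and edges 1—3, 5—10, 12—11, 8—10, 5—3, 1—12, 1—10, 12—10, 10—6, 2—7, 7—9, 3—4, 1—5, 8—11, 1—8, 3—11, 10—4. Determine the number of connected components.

Starting from 2 we can reach 2, 7, 9. That is one component of size 3.
Starting from 1 we can reach 1, 3, 4, 5, 6, 8, 10, 11, 12. That is one component of size 9.
Total: 2 components.

2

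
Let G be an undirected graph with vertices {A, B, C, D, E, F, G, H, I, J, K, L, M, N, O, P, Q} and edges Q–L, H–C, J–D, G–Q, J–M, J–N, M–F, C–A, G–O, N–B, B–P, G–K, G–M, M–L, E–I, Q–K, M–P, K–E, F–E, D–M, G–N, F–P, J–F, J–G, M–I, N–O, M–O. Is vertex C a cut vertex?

Yes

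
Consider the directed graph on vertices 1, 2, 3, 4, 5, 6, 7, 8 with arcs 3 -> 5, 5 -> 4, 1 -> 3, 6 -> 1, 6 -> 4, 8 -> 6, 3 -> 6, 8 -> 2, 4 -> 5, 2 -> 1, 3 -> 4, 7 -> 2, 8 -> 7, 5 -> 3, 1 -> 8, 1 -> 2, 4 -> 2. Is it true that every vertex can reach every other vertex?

Yes

From 8 we can reach every vertex (1, 2, 3, 4, 5, 6, 7, 8), and every vertex can reach 8 (1, 2, 3, 4, 5, 6, 7, 8). So the whole graph is one strongly connected component.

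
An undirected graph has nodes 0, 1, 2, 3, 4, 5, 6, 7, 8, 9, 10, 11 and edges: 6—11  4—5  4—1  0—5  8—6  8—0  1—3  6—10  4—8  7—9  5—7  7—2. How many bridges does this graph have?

The edges on the cycle 4-8-0-5-4 are not bridges since each lies on that cycle.
But removing 5—7 disconnects 5 from 7; removing 10—6 disconnects 10 from 6; removing 11—6 disconnects 11 from 6; removing 4—1 disconnects 4 from 1 — these are bridges.
In total 8 edges are bridges.

8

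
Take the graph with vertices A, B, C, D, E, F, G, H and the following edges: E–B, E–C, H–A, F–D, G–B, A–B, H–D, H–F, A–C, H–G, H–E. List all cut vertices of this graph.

Removing H increases the component count from 1 to 2, so H is a cut vertex.
By contrast removing E leaves 1 component; it is not a cut vertex. No other vertex is a cut vertex either.

H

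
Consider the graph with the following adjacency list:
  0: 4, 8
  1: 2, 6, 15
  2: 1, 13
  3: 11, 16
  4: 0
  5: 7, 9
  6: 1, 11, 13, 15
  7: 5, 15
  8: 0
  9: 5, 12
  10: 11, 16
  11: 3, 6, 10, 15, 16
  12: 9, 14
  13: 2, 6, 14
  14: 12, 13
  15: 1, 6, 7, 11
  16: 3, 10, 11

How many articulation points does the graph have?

Removing 0 increases the component count from 2 to 3, so 0 is a cut vertex.
Removing 11 increases the component count from 2 to 3, so 11 is a cut vertex.
By contrast removing 15 leaves 2 components; it is not a cut vertex. No other vertex is a cut vertex either.

2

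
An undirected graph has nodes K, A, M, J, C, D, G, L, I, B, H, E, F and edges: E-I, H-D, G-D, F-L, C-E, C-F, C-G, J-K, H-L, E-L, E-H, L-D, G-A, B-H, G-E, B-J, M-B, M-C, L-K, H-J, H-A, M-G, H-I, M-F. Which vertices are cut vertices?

none

Removing F, for instance, still leaves 1 component. No single vertex removal increases the component count — the graph has no articulation points.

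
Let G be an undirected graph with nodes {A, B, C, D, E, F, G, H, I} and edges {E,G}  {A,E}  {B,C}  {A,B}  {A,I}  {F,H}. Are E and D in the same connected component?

No

The component containing E is {A, B, C, E, G, I}, and D is not in it.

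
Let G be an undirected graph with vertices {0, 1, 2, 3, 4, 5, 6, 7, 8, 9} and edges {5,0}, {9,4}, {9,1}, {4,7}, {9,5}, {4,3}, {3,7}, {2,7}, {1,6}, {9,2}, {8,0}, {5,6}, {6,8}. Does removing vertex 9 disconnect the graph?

Deleting 9 raises the number of components from 1 to 2, so 9 is a cut vertex.

Yes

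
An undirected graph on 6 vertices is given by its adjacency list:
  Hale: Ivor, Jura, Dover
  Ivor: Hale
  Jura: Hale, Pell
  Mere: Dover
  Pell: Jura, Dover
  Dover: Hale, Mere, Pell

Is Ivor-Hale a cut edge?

Yes

Removing Ivor-Hale leaves no path between Ivor and Hale: the component count goes from 1 to 2. So it is a bridge.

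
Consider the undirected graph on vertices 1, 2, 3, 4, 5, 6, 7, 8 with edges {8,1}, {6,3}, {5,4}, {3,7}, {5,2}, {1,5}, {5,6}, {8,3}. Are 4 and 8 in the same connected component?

Yes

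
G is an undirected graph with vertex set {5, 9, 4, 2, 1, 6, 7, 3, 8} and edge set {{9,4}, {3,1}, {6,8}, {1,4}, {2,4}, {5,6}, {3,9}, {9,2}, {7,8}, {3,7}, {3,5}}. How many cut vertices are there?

1

Removing 3 increases the component count from 1 to 2, so 3 is a cut vertex.
By contrast removing 1 leaves 1 component; it is not a cut vertex. No other vertex is a cut vertex either.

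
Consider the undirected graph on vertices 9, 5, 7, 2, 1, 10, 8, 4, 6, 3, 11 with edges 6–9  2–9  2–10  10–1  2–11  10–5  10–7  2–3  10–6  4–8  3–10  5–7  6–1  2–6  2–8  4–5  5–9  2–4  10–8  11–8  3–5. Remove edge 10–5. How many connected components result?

10 and 5 are still connected via 10-3-5, so the component count stays at 1.

1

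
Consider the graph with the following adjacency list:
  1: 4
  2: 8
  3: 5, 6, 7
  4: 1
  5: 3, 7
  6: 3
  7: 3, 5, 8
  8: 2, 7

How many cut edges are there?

4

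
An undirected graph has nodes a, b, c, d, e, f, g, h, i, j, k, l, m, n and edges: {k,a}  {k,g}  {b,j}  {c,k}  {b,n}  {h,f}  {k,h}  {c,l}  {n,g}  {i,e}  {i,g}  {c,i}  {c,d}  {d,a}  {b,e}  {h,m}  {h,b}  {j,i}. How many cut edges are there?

3

The edges on the cycle c-k-h-b-j-i-c are not bridges since each lies on that cycle.
But removing h—m disconnects h from m; removing c—l disconnects c from l; removing h—f disconnects h from f — these are bridges.
That makes 3 bridges.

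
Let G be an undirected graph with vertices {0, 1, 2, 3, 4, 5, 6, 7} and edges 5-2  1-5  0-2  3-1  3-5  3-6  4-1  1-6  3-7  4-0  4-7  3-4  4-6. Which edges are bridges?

The edges on the cycle 3-4-7-3 are not bridges since each lies on that cycle.
Every edge lies on some cycle, so there are no bridges.

none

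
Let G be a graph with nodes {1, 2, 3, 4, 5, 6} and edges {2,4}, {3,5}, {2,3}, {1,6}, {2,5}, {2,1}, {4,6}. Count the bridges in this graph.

The edges on the cycle 2-3-5-2 are not bridges since each lies on that cycle.
Every edge lies on some cycle, so there are no bridges.

0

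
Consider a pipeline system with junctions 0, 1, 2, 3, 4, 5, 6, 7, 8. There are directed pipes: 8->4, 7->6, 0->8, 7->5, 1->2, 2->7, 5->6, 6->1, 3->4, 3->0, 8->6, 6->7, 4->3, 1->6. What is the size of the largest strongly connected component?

5

{1, 2, 5, 6, 7} are all mutually reachable — one SCC of size 5.
{0, 3, 4, 8} are all mutually reachable — one SCC of size 4.
The largest has 5 vertices.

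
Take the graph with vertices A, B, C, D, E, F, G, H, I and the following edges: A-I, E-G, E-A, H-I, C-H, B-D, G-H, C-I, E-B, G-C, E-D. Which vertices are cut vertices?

Removing E increases the component count from 2 to 3, so E is a cut vertex.
By contrast removing C leaves 2 components; it is not a cut vertex. No other vertex is a cut vertex either.

E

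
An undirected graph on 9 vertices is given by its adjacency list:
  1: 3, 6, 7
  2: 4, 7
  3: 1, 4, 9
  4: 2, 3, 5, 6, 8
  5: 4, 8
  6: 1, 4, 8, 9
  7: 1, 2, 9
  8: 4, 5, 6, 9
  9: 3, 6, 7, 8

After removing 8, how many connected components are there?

1

With 8 gone, the remaining components are: {1, 2, 3, 4, 5, 6, 7, 9}.
That is 1 component.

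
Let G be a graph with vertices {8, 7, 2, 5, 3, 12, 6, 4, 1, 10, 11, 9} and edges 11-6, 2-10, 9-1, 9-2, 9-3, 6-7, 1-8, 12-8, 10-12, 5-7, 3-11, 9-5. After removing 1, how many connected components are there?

2

With 1 gone, the remaining components are: {4}; {2, 3, 5, 6, 7, 8, 9, 10, 11, 12}.
That is 2 components.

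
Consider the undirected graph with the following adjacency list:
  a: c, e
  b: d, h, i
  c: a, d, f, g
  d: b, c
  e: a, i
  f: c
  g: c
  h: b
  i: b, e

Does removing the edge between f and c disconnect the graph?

Yes

Removing f-c leaves no path between f and c: the component count goes from 1 to 2. So it is a bridge.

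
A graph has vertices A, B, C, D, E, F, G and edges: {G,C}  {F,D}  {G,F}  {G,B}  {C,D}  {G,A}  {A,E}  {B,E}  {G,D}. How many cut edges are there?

0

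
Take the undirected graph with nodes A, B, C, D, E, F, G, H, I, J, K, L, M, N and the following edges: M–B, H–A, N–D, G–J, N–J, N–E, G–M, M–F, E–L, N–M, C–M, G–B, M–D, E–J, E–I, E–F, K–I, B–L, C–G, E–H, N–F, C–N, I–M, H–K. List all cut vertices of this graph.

H

Removing H increases the component count from 1 to 2, so H is a cut vertex.
By contrast removing L leaves 1 component; it is not a cut vertex. No other vertex is a cut vertex either.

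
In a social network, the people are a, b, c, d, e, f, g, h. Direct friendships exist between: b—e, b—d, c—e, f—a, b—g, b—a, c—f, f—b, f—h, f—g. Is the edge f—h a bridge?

Removing f—h leaves no path between f and h: the component count goes from 1 to 2. So it is a bridge.

Yes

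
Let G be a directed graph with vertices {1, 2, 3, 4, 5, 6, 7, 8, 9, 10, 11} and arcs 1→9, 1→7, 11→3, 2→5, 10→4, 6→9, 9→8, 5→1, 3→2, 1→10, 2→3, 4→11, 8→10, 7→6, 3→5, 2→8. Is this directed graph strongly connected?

Yes

From 1 we can reach every vertex (1, 2, 3, 4, 5, 6, 7, 8, 9, 10, 11), and every vertex can reach 1 (1, 2, 3, 4, 5, 6, 7, 8, 9, 10, 11). So the whole graph is one strongly connected component.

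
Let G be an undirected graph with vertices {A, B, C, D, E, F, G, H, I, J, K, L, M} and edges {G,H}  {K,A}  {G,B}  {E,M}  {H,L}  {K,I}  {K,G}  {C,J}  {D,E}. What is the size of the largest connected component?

7

F is isolated — a component by itself.
Starting from C we can reach C, J. That is one component of size 2.
Starting from D we can reach D, E, M. That is one component of size 3.
Starting from A we can reach A, B, G, H, I, K, L. That is one component of size 7.
The largest has 7 vertices.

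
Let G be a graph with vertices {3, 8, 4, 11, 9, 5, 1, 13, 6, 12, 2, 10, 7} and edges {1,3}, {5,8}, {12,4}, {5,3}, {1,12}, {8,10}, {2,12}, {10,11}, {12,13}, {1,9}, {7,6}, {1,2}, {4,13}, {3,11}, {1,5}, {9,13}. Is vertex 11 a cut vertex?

No

Deleting 11 leaves 2 components (was 2), so 11 is not a cut vertex.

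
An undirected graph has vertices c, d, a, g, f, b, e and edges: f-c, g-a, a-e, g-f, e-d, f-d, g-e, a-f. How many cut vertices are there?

1

Removing f increases the component count from 2 to 3, so f is a cut vertex.
By contrast removing g leaves 2 components; it is not a cut vertex. No other vertex is a cut vertex either.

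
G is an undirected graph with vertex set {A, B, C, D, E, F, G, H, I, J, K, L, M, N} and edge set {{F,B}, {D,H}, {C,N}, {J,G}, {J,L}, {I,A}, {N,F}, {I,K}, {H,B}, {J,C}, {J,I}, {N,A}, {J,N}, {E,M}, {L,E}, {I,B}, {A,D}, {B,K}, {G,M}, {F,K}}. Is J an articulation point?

Deleting J raises the number of components from 1 to 2, so J is a cut vertex.

Yes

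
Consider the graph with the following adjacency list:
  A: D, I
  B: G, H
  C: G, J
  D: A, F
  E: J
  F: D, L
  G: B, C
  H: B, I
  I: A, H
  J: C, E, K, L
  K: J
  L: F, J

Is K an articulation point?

No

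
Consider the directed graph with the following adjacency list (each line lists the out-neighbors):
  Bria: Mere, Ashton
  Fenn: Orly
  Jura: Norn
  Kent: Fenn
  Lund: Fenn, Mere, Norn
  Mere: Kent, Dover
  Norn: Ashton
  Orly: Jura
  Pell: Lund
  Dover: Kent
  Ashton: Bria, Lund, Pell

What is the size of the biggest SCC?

11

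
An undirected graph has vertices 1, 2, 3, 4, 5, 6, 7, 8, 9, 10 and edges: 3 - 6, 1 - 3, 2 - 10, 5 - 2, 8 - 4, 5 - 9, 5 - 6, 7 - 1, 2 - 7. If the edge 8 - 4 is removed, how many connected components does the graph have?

3

Before removal there are 2 components.
8 - 4 is a bridge — removing it separates 8's side from 4's side.
After removal: 3 components.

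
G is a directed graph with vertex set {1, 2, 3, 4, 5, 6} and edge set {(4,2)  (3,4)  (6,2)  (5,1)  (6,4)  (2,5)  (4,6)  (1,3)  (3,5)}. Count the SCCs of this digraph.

1

{1, 2, 3, 4, 5, 6} are all mutually reachable — one SCC of size 6.
That gives 1 strongly connected component.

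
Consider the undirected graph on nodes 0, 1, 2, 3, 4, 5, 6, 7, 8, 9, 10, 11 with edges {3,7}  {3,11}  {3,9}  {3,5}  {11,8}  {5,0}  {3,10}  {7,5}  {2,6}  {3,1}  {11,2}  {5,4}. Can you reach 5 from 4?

Yes

From 4 we can reach 0, 1, 2, 3, 4, 5, 6, 7, 8, 9, 10, 11, which includes 5.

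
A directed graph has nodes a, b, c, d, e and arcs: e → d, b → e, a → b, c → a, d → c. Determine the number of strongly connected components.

{a, b, c, d, e} are all mutually reachable — one SCC of size 5.
That gives 1 strongly connected component.

1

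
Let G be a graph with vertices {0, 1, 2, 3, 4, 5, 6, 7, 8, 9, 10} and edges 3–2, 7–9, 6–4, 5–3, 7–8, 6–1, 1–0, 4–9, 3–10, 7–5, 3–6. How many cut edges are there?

5

The edges on the cycle 7-5-3-6-4-9-7 are not bridges since each lies on that cycle.
But removing 3–2 disconnects 3 from 2; removing 6–1 disconnects 6 from 1; removing 3–10 disconnects 3 from 10; removing 0–1 disconnects 0 from 1 — these are bridges.
In total 5 edges are bridges.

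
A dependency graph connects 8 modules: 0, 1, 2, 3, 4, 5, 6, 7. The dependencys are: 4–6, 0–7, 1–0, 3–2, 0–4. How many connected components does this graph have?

5 is isolated — a component by itself.
Starting from 2 we can reach 2, 3. That is one component of size 2.
Starting from 0 we can reach 0, 1, 4, 6, 7. That is one component of size 5.
Total: 3 components.

3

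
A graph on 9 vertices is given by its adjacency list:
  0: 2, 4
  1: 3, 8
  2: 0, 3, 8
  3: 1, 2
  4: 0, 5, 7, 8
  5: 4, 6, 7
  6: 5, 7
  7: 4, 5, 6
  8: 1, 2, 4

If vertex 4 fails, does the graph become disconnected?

Deleting 4 raises the number of components from 1 to 2, so 4 is a cut vertex.

Yes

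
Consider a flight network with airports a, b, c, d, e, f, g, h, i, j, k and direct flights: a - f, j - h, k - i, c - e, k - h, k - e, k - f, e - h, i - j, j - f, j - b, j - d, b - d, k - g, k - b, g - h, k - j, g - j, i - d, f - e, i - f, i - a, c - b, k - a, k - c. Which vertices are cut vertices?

Removing b, for instance, still leaves 1 component. No single vertex removal increases the component count — the graph has no articulation points.

none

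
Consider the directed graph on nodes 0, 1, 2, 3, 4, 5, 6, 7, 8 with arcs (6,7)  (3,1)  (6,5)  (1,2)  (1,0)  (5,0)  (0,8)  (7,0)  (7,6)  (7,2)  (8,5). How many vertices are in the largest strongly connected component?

3

{0, 5, 8} are all mutually reachable — one SCC of size 3.
{6, 7} are all mutually reachable — one SCC of size 2.
{3} is an SCC by itself.
{1} is an SCC by itself.
{2} is an SCC by itself.
(and 1 more singleton SCC)
The largest has 3 vertices.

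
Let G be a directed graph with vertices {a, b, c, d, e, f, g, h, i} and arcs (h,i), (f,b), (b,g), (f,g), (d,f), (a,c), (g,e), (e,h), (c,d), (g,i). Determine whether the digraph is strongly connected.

No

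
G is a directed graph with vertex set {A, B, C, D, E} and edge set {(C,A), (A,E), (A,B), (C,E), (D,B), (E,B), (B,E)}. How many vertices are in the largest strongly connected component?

2

{B, E} are all mutually reachable — one SCC of size 2.
{C} is an SCC by itself.
{A} is an SCC by itself.
{D} is an SCC by itself.
The largest has 2 vertices.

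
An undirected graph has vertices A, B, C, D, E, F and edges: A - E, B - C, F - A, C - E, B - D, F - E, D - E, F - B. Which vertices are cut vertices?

none

Removing C, for instance, still leaves 1 component. No single vertex removal increases the component count — the graph has no articulation points.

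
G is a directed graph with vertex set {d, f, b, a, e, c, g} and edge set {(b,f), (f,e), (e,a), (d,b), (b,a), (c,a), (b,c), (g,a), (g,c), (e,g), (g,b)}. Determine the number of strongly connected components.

{b, e, f, g} are all mutually reachable — one SCC of size 4.
{c} is an SCC by itself.
{d} is an SCC by itself.
{a} is an SCC by itself.
That gives 4 strongly connected components.

4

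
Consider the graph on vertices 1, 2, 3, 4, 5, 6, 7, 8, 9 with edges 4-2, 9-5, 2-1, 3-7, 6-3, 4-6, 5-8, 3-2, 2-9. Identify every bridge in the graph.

1-2, 2-9, 3-7, 5-8, 5-9

The edges on the cycle 4-6-3-2-4 are not bridges since each lies on that cycle.
But removing 2-9 disconnects 2 from 9; removing 3-7 disconnects 3 from 7; removing 8-5 disconnects 8 from 5; removing 2-1 disconnects 2 from 1 — these are bridges.
In total 5 edges are bridges.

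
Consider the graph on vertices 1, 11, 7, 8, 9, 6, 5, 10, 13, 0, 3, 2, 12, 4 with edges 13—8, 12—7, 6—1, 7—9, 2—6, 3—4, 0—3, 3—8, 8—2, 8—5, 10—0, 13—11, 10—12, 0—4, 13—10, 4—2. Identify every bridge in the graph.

The edges on the cycle 13-10-0-3-4-2-8-13 are not bridges since each lies on that cycle.
But removing 13—11 disconnects 13 from 11; removing 9—7 disconnects 9 from 7; removing 12—7 disconnects 12 from 7; removing 6—1 disconnects 6 from 1 — these are bridges.
In total 7 edges are bridges.

1-6, 10-12, 11-13, 12-7, 2-6, 5-8, 7-9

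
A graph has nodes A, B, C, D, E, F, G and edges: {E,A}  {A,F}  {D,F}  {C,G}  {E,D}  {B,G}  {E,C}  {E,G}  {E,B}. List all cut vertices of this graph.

E

Removing E increases the component count from 1 to 2, so E is a cut vertex.
By contrast removing B leaves 1 component; it is not a cut vertex. No other vertex is a cut vertex either.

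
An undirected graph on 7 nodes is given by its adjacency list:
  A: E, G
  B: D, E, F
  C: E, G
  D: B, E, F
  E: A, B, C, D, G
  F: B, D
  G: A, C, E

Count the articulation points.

1

Removing E increases the component count from 1 to 2, so E is a cut vertex.
By contrast removing F leaves 1 component; it is not a cut vertex. No other vertex is a cut vertex either.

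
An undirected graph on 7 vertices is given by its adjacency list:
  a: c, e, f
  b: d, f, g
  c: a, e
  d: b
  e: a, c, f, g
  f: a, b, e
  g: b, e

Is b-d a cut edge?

Removing b-d leaves no path between b and d: the component count goes from 1 to 2. So it is a bridge.

Yes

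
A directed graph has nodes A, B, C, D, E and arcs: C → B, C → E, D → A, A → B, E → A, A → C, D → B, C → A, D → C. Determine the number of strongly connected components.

3

{A, C, E} are all mutually reachable — one SCC of size 3.
{D} is an SCC by itself.
{B} is an SCC by itself.
That gives 3 strongly connected components.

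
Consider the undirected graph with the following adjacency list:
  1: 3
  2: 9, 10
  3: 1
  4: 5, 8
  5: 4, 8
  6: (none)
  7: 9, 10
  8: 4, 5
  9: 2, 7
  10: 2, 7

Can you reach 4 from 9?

No

The component containing 9 is {2, 7, 9, 10}, and 4 is not in it.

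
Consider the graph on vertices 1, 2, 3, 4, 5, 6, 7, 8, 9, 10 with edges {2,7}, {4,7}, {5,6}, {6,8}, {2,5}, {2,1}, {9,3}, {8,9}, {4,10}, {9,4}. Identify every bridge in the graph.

1-2, 10-4, 3-9

The edges on the cycle 2-5-6-8-9-4-7-2 are not bridges since each lies on that cycle.
But removing 10–4 disconnects 10 from 4; removing 2–1 disconnects 2 from 1; removing 9–3 disconnects 9 from 3 — these are bridges.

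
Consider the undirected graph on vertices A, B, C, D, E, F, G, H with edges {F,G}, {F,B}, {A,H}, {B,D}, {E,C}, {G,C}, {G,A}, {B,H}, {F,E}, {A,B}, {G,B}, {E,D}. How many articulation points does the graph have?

Removing H, for instance, still leaves 1 component. No single vertex removal increases the component count — the graph has no articulation points.

0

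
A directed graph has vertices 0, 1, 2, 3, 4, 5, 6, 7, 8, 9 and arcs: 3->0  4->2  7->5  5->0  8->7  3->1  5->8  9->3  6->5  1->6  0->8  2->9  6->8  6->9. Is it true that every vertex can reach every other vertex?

No

There is no directed path from 7 to 3, so the graph is not strongly connected.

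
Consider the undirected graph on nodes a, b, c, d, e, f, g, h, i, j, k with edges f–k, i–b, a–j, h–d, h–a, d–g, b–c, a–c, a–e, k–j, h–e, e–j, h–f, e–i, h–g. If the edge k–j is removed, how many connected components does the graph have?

k and j are still connected via k-f-h-a-j, so the component count stays at 1.

1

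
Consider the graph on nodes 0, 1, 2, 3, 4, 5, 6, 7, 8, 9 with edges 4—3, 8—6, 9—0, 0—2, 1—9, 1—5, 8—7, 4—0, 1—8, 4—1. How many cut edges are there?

The edges on the cycle 4-1-9-0-4 are not bridges since each lies on that cycle.
But removing 1—8 disconnects 1 from 8; removing 8—7 disconnects 8 from 7; removing 1—5 disconnects 1 from 5; removing 0—2 disconnects 0 from 2 — these are bridges.
In total 6 edges are bridges.

6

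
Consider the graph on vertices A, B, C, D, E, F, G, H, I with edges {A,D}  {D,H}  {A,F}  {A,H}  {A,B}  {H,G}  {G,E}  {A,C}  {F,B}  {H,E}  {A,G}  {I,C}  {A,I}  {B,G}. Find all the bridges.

The edges on the cycle A-I-C-A are not bridges since each lies on that cycle.
Every edge lies on some cycle, so there are no bridges.

none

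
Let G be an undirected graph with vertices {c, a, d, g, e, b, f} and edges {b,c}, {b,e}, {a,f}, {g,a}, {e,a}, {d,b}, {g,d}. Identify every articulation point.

a, b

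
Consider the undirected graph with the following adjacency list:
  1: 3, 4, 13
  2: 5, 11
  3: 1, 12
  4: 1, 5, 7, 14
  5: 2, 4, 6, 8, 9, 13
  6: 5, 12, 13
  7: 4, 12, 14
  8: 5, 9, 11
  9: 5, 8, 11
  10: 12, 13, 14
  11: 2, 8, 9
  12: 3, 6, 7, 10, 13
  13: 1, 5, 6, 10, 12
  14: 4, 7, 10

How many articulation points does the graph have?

Removing 5 increases the component count from 1 to 2, so 5 is a cut vertex.
By contrast removing 14 leaves 1 component; it is not a cut vertex. No other vertex is a cut vertex either.

1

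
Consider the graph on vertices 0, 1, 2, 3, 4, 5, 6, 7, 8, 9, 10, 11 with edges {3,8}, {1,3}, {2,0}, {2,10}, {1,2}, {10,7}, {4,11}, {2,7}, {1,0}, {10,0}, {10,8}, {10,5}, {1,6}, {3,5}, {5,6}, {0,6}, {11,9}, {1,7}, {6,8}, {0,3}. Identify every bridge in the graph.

The edges on the cycle 2-10-5-3-0-2 are not bridges since each lies on that cycle.
But removing 11—9 disconnects 11 from 9; removing 4—11 disconnects 4 from 11 — these are bridges.

11-4, 11-9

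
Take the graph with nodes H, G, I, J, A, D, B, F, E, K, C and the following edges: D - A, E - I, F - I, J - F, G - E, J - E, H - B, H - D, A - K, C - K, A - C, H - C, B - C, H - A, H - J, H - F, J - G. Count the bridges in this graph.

0

The edges on the cycle J-G-E-J are not bridges since each lies on that cycle.
Every edge lies on some cycle, so there are no bridges.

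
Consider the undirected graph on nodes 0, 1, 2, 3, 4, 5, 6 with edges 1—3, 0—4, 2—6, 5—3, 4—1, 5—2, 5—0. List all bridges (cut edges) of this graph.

The edges on the cycle 5-0-4-1-3-5 are not bridges since each lies on that cycle.
But removing 2—6 disconnects 2 from 6; removing 5—2 disconnects 5 from 2 — these are bridges.

2-5, 2-6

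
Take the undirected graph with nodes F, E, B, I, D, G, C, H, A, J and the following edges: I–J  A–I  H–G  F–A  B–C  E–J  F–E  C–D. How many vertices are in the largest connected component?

Starting from G we can reach G, H. That is one component of size 2.
Starting from B we can reach B, C, D. That is one component of size 3.
Starting from A we can reach A, E, F, I, J. That is one component of size 5.
The largest has 5 vertices.

5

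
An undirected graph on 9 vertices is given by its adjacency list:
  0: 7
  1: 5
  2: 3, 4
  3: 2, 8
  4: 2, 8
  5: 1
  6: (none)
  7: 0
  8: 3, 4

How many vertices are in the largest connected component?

6 is isolated — a component by itself.
Starting from 1 we can reach 1, 5. That is one component of size 2.
Starting from 0 we can reach 0, 7. That is one component of size 2.
Starting from 2 we can reach 2, 3, 4, 8. That is one component of size 4.
The largest has 4 vertices.

4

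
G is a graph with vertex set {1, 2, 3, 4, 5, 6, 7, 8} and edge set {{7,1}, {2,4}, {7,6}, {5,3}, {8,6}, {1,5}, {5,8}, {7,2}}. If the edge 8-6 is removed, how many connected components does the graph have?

8 and 6 are still connected via 8-5-1-7-6, so the component count stays at 1.

1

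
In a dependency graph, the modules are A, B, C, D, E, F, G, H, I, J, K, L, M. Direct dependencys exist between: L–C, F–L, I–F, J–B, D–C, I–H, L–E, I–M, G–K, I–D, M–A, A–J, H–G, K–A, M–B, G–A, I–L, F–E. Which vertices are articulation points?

I

Removing I increases the component count from 1 to 2, so I is a cut vertex.
By contrast removing F leaves 1 component; it is not a cut vertex. No other vertex is a cut vertex either.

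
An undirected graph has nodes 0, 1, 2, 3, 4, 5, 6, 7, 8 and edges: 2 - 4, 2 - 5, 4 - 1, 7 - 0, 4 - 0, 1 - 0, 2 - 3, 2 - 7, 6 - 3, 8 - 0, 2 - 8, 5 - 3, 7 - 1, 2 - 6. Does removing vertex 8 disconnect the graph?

No

Deleting 8 leaves 1 component (was 1) (its neighbors 0, 2 remain connected to each other), so 8 is not a cut vertex.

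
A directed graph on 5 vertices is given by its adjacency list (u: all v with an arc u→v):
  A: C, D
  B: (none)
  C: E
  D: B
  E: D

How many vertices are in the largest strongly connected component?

1

{B} is an SCC by itself.
{E} is an SCC by itself.
{C} is an SCC by itself.
{D} is an SCC by itself.
{A} is an SCC by itself.
The largest has 1 vertex.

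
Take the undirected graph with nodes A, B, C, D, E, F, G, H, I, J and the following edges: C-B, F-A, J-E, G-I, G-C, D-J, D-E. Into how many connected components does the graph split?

4

H is isolated — a component by itself.
Starting from A we can reach A, F. That is one component of size 2.
Starting from D we can reach D, E, J. That is one component of size 3.
Starting from B we can reach B, C, G, I. That is one component of size 4.
Total: 4 components.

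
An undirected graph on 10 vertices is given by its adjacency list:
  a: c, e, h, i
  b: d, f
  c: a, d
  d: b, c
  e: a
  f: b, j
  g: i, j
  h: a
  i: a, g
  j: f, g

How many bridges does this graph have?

2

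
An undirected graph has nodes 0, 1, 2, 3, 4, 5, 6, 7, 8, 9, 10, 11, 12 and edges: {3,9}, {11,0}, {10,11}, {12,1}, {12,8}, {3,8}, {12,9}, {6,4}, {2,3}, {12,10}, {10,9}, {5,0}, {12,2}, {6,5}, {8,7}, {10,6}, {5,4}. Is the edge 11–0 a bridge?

No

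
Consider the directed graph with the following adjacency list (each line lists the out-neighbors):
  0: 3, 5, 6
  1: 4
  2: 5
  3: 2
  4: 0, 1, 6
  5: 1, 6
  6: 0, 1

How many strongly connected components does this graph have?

{0, 1, 2, 3, 4, 5, 6} are all mutually reachable — one SCC of size 7.
That gives 1 strongly connected component.

1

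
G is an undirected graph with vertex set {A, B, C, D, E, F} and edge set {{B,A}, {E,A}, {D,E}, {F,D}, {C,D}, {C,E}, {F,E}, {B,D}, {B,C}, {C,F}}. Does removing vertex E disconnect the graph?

No

Deleting E leaves 1 component (was 1) (its neighbors A, C, D, F remain connected to each other), so E is not a cut vertex.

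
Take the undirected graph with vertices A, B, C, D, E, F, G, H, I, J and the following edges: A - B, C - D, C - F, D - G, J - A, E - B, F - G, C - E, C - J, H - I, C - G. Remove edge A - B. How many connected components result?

2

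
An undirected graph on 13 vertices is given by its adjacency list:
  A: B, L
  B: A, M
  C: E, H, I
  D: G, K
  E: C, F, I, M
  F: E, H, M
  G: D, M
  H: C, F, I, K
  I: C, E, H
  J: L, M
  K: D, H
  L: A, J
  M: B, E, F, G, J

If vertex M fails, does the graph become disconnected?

Deleting M raises the number of components from 1 to 2, so M is a cut vertex.

Yes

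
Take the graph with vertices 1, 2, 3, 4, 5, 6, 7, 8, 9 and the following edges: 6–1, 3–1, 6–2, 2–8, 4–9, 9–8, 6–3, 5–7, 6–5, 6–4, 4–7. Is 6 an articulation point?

Deleting 6 raises the number of components from 1 to 2, so 6 is a cut vertex.

Yes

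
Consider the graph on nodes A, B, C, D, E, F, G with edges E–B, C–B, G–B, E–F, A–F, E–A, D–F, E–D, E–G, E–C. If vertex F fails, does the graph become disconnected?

Deleting F leaves 1 component (was 1) (its neighbors A, D, E remain connected to each other), so F is not a cut vertex.

No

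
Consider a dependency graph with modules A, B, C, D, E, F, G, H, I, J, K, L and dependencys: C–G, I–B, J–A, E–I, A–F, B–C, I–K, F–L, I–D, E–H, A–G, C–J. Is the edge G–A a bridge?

No

After removing G–A, the path G-C-J-A still connects them, so the edge is not a bridge.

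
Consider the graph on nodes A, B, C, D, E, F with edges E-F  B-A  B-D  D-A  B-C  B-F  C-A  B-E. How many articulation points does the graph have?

1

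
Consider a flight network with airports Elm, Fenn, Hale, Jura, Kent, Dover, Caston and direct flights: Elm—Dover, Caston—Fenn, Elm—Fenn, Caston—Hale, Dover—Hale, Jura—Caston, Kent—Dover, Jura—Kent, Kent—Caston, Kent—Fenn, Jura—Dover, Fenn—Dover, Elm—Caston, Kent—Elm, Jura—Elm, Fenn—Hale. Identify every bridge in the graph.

The edges on the cycle Elm-Caston-Hale-Fenn-Elm are not bridges since each lies on that cycle.
Every edge lies on some cycle, so there are no bridges.

none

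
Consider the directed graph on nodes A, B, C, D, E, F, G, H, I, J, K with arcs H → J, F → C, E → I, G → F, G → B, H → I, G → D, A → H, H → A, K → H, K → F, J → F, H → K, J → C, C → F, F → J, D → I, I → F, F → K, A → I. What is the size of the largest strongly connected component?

7

{A, C, F, H, I, J, K} are all mutually reachable — one SCC of size 7.
{D} is an SCC by itself.
{G} is an SCC by itself.
{B} is an SCC by itself.
{E} is an SCC by itself.
The largest has 7 vertices.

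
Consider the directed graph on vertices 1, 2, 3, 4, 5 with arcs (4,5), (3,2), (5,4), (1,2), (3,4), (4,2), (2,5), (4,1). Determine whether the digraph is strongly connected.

No

There is no directed path from 5 to 3, so the graph is not strongly connected.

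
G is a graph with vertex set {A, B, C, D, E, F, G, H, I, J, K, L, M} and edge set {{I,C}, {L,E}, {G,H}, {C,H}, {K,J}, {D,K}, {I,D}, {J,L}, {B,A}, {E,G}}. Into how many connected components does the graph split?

M is isolated — a component by itself.
F is isolated — a component by itself.
Starting from A we can reach A, B. That is one component of size 2.
Starting from C we can reach C, D, E, G, H, I, J, K, L. That is one component of size 9.
Total: 4 components.

4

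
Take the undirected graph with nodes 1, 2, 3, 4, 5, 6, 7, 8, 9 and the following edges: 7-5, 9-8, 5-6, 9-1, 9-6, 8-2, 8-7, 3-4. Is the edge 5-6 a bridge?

No

After removing 5-6, the path 5-7-8-9-6 still connects them, so the edge is not a bridge.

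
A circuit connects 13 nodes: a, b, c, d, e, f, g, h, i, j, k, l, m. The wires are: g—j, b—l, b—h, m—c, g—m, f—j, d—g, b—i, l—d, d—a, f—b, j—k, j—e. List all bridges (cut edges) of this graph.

The edges on the cycle f-b-l-d-g-j-f are not bridges since each lies on that cycle.
But removing e—j disconnects e from j; removing g—m disconnects g from m; removing d—a disconnects d from a; removing b—i disconnects b from i — these are bridges.
In total 7 edges are bridges.

a-d, b-h, b-i, c-m, e-j, g-m, j-k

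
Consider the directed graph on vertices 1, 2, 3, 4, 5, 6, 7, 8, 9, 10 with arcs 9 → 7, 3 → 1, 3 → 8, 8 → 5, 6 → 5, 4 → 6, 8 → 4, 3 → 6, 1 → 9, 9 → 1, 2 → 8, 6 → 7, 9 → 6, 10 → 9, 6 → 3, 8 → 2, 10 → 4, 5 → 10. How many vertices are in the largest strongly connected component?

{1, 2, 3, 4, 5, 6, 8, 9, 10} are all mutually reachable — one SCC of size 9.
{7} is an SCC by itself.
The largest has 9 vertices.

9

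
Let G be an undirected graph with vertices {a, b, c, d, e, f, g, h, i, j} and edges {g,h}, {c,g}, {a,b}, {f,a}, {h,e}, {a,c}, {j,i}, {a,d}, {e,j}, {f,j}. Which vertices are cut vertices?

a, j

Removing a increases the component count from 1 to 3, so a is a cut vertex.
Removing j increases the component count from 1 to 2, so j is a cut vertex.
By contrast removing g leaves 1 component; it is not a cut vertex. No other vertex is a cut vertex either.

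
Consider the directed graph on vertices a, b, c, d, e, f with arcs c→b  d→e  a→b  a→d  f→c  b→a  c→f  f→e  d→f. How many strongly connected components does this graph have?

{a, b, c, d, f} are all mutually reachable — one SCC of size 5.
{e} is an SCC by itself.
That gives 2 strongly connected components.

2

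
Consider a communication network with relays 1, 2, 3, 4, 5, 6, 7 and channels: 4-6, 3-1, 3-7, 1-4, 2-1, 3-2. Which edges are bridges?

1-4, 3-7, 4-6

The edges on the cycle 3-2-1-3 are not bridges since each lies on that cycle.
But removing 1-4 disconnects 1 from 4; removing 4-6 disconnects 4 from 6; removing 3-7 disconnects 3 from 7 — these are bridges.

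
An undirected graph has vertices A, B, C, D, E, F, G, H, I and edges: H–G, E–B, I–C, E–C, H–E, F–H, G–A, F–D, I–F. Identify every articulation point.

E, F, G, H

Removing E increases the component count from 1 to 2, so E is a cut vertex.
Removing F increases the component count from 1 to 2, so F is a cut vertex.
Removing G increases the component count from 1 to 2, so G is a cut vertex.
Likewise H is a cut vertex.
By contrast removing C leaves 1 component; it is not a cut vertex. No other vertex is a cut vertex either.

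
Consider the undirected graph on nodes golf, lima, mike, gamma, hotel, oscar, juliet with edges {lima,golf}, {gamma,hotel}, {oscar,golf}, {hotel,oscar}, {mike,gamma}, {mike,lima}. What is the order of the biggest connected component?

juliet is isolated — a component by itself.
Starting from golf we can reach golf, lima, mike, gamma, hotel, oscar. That is one component of size 6.
The largest has 6 vertices.

6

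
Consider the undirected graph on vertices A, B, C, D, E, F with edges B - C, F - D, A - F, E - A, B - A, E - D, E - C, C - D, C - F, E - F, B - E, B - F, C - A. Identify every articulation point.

none

Removing F, for instance, still leaves 1 component. No single vertex removal increases the component count — the graph has no articulation points.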